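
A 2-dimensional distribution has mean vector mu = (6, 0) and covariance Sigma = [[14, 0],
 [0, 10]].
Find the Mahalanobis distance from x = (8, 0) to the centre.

Step 1 — centre the observation: (x - mu) = (2, 0).

Step 2 — invert Sigma. det(Sigma) = 14·10 - (0)² = 140.
  Sigma^{-1} = (1/det) · [[d, -b], [-b, a]] = [[0.0714, 0],
 [0, 0.1]].

Step 3 — form the quadratic (x - mu)^T · Sigma^{-1} · (x - mu):
  Sigma^{-1} · (x - mu) = (0.1429, 0).
  (x - mu)^T · [Sigma^{-1} · (x - mu)] = (2)·(0.1429) + (0)·(0) = 0.2857.

Step 4 — take square root: d = √(0.2857) ≈ 0.5345.

d(x, mu) = √(0.2857) ≈ 0.5345


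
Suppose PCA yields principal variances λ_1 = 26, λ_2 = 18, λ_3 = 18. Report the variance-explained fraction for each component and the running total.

Step 1 — total variance = trace(Sigma) = Σ λ_i = 26 + 18 + 18 = 62.

Step 2 — fraction explained by component i = λ_i / Σ λ:
  PC1: 26/62 = 0.4194
  PC2: 18/62 = 0.2903
  PC3: 18/62 = 0.2903

Step 3 — cumulative fraction after k components = (λ_1 + ... + λ_k) / Σ λ:
  k = 1: 26/62 = 0.4194
  k = 2: (26 + 18)/62 = 44/62 = 0.7097
  k = 3: (26 + 18 + 18)/62 = 62/62 = 1

Summary (fraction, with percent):

explained: PC1 0.4194 (41.94%), PC2 0.2903 (29.03%), PC3 0.2903 (29.03%);  cumulative: 0.4194, 0.7097, 1


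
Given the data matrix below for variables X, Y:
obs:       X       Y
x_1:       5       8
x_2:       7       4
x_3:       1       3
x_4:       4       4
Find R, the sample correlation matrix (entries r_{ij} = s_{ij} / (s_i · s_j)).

Step 1 — column means:
  mean(X) = (5 + 7 + 1 + 4) / 4 = 17/4 = 4.25
  mean(Y) = (8 + 4 + 3 + 4) / 4 = 19/4 = 4.75

Step 2 — sample variances and covariances s[i,j] = (1/(n-1)) · Σ_k (x_{k,i} - mean_i) · (x_{k,j} - mean_j), with n-1 = 3:
  s[X,X] = ((0.75)·(0.75) + (2.75)·(2.75) + (-3.25)·(-3.25) + (-0.25)·(-0.25)) / 3 = 18.75/3 = 6.25
  s[X,Y] = ((0.75)·(3.25) + (2.75)·(-0.75) + (-3.25)·(-1.75) + (-0.25)·(-0.75)) / 3 = 6.25/3 = 2.0833
  s[Y,Y] = ((3.25)·(3.25) + (-0.75)·(-0.75) + (-1.75)·(-1.75) + (-0.75)·(-0.75)) / 3 = 14.75/3 = 4.9167
  Sample standard deviations s_i = √(s[i,i]):
  s(X) = √(6.25) = 2.5
  s(Y) = √(4.9167) = 2.2174

Step 3 — r_{ij} = s_{ij} / (s_i · s_j):
  r[X,X] = 1 (diagonal).
  r[X,Y] = 2.0833 / (2.5 · 2.2174) = 2.0833 / 5.5434 = 0.3758
  r[Y,Y] = 1 (diagonal).

R is symmetric with unit diagonal. Assembling:

R = [[1, 0.3758],
 [0.3758, 1]]


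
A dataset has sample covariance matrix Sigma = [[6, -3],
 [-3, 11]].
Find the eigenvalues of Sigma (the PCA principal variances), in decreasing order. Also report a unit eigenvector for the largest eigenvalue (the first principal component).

Step 1 — characteristic polynomial of 2×2 Sigma:
  det(Sigma - λI) = λ² - trace · λ + det = 0.
  trace = 6 + 11 = 17, det = 6·11 - (-3)² = 57.
Step 2 — discriminant:
  Δ = trace² - 4·det = 289 - 228 = 61.
Step 3 — eigenvalues:
  λ = (trace ± √Δ)/2 = (17 ± 7.8102)/2,
  λ_1 = 12.4051,  λ_2 = 4.5949.

Step 4 — unit eigenvector for λ_1: solve (Sigma - λ_1 I)v = 0. First row:
  (6 - 12.4051)·v_x + (-3)·v_y = 0, i.e. (-6.4051)·v_x + (-3)·v_y = 0,
  so v ∝ (b, λ_1 - a) = (-3, 6.4051); multiply by -1 so the first entry is positive: u = (3, -6.4051).
  ||u|| = √((3)² + (-6.4051)²) = √(50.0256) ≈ 7.0729,
  v_1 = u/||u|| ≈ (0.4242, -0.9056) (||v_1|| = 1).

λ_1 = 12.4051,  λ_2 = 4.5949;  v_1 ≈ (0.4242, -0.9056)


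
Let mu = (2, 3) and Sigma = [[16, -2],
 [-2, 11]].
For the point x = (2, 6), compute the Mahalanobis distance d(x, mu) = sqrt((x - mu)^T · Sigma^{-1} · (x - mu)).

Step 1 — centre the observation: (x - mu) = (0, 3).

Step 2 — invert Sigma. det(Sigma) = 16·11 - (-2)² = 172.
  Sigma^{-1} = (1/det) · [[d, -b], [-b, a]] = [[0.064, 0.0116],
 [0.0116, 0.093]].

Step 3 — form the quadratic (x - mu)^T · Sigma^{-1} · (x - mu):
  Sigma^{-1} · (x - mu) = (0.0349, 0.2791).
  (x - mu)^T · [Sigma^{-1} · (x - mu)] = (0)·(0.0349) + (3)·(0.2791) = 0.8372.

Step 4 — take square root: d = √(0.8372) ≈ 0.915.

d(x, mu) = √(0.8372) ≈ 0.915


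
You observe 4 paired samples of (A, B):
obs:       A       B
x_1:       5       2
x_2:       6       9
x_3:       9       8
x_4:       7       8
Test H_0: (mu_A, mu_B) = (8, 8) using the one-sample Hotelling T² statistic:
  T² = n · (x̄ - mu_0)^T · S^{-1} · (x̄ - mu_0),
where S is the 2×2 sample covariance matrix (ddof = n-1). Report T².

Step 1 — sample mean vector:
  mean(A) = (5 + 6 + 9 + 7) / 4 = 27/4 = 6.75
  mean(B) = (2 + 9 + 8 + 8) / 4 = 27/4 = 6.75
  x̄ = (6.75, 6.75),  deviation x̄ - mu_0 = (6.75, 6.75) - (8, 8) = (-1.25, -1.25).

Step 2 — sample covariance matrix, S[i,j] = (1/(n-1)) · Σ_k (x_{k,i} - mean_i) · (x_{k,j} - mean_j), divisor n-1 = 3:
  S[A,A] = ((-1.75)·(-1.75) + (-0.75)·(-0.75) + (2.25)·(2.25) + (0.25)·(0.25)) / 3 = 8.75/3 = 2.9167
  S[A,B] = ((-1.75)·(-4.75) + (-0.75)·(2.25) + (2.25)·(1.25) + (0.25)·(1.25)) / 3 = 9.75/3 = 3.25
  S[B,B] = ((-4.75)·(-4.75) + (2.25)·(2.25) + (1.25)·(1.25) + (1.25)·(1.25)) / 3 = 30.75/3 = 10.25
  S = [[2.9167, 3.25],
 [3.25, 10.25]].

Step 3 — invert S. det(S) = 2.9167·10.25 - (3.25)² = 19.3333.
  S^{-1} = (1/det) · [[d, -b], [-b, a]] = [[0.5302, -0.1681],
 [-0.1681, 0.1509]].

Step 4 — quadratic form (x̄ - mu_0)^T · S^{-1} · (x̄ - mu_0):
  S^{-1} · (x̄ - mu_0) = (-0.4526, 0.0216),
  (x̄ - mu_0)^T · [...] = (-1.25)·(-0.4526) + (-1.25)·(0.0216) = 0.5388.

Step 5 — scale by n: T² = 4 · 0.5388 = 2.1552.

T² ≈ 2.1552


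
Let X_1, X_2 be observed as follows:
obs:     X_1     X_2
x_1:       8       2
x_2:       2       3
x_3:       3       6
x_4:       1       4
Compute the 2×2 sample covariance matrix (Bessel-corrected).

Step 1 — column means:
  mean(X_1) = (8 + 2 + 3 + 1) / 4 = 14/4 = 3.5
  mean(X_2) = (2 + 3 + 6 + 4) / 4 = 15/4 = 3.75

Step 2 — sample covariance S[i,j] = (1/(n-1)) · Σ_k (x_{k,i} - mean_i) · (x_{k,j} - mean_j), with n-1 = 3.
  S[X_1,X_1] = ((4.5)·(4.5) + (-1.5)·(-1.5) + (-0.5)·(-0.5) + (-2.5)·(-2.5)) / 3 = 29/3 = 9.6667
  S[X_1,X_2] = ((4.5)·(-1.75) + (-1.5)·(-0.75) + (-0.5)·(2.25) + (-2.5)·(0.25)) / 3 = -8.5/3 = -2.8333
  S[X_2,X_2] = ((-1.75)·(-1.75) + (-0.75)·(-0.75) + (2.25)·(2.25) + (0.25)·(0.25)) / 3 = 8.75/3 = 2.9167

S is symmetric (S[j,i] = S[i,j]). Assembling:

S = [[9.6667, -2.8333],
 [-2.8333, 2.9167]]


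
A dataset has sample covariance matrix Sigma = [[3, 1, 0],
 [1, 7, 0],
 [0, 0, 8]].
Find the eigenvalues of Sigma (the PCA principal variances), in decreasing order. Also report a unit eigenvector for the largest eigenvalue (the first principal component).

Step 1 — characteristic polynomial p(λ) = det(λI - Sigma) = λ³ - tr·λ² + c_1·λ - det, where tr = trace, c_1 = sum of the principal 2×2 minors, det = det(Sigma):
  tr = 3 + 7 + 8 = 18,
  c_1 = (3·7 - (1)²) + (3·8 - (0)²) + (7·8 - (0)²) = 20 + 24 + 56 = 100,
  det = 3·(7·8 - (0)²) - (1)·((1)·8 - (0)·(0)) + (0)·((1)·(0) - 7·(0)) = 3·(56) - (1)·(8) + (0)·(0) = 160.
  So p(λ) = λ³ - 18λ² + 100λ - 160.
Step 2 — look for an integer root (rational root theorem: any rational root is an integer divisor of 160). Testing λ = 8:
  p(8) = 512 - 1152 + 800 - 160 = 0  ✓
  Dividing out (λ - 8): p(λ) = (λ - 8)(λ² - 10λ + 20).
Step 3 — remaining eigenvalues from the quadratic λ² - 10λ + 20 = 0:
  Δ = 10² - 4·20 = 100 - 80 = 20,  λ = (10 ± √20)/2 = (10 ± 4.4721)/2 ≈ 7.2361 or 2.7639.
  Sorted: λ_1 = 8,  λ_2 = 7.2361,  λ_3 = 2.7639  (check: sum = 18 = tr ✓).

Step 4 — unit eigenvector for λ_1 = 8: v spans the null space of (Sigma - λ_1 I), whose rows are
  r_1 = (-5, 1, 0),  r_2 = (1, -1, 0),  r_3 = (0, 0, 0).
  v is orthogonal to every row, so take v ∝ r_1 × r_2 = ((1)·(0) - (0)·(-1), (0)·(1) - (-5)·(0), (-5)·(-1) - (1)·(1)) = (0, 0, 4).
  Rescale (divide by 4): u = (0, 0, 1).
  ||u|| = √((0)² + (0)² + (1)²) = √(1) = 1,  v_1 = u/||u|| ≈ (0, 0, 1) (||v_1|| = 1).

λ_1 = 8,  λ_2 = 7.2361,  λ_3 = 2.7639;  v_1 ≈ (0, 0, 1)


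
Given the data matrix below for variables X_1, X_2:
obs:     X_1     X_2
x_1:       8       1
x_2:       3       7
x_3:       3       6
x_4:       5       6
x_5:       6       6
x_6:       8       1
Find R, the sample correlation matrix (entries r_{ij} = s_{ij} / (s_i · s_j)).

Step 1 — column means:
  mean(X_1) = (8 + 3 + 3 + 5 + 6 + 8) / 6 = 33/6 = 5.5
  mean(X_2) = (1 + 7 + 6 + 6 + 6 + 1) / 6 = 27/6 = 4.5

Step 2 — sample variances and covariances s[i,j] = (1/(n-1)) · Σ_k (x_{k,i} - mean_i) · (x_{k,j} - mean_j), with n-1 = 5:
  s[X_1,X_1] = ((2.5)·(2.5) + (-2.5)·(-2.5) + (-2.5)·(-2.5) + (-0.5)·(-0.5) + (0.5)·(0.5) + (2.5)·(2.5)) / 5 = 25.5/5 = 5.1
  s[X_1,X_2] = ((2.5)·(-3.5) + (-2.5)·(2.5) + (-2.5)·(1.5) + (-0.5)·(1.5) + (0.5)·(1.5) + (2.5)·(-3.5)) / 5 = -27.5/5 = -5.5
  s[X_2,X_2] = ((-3.5)·(-3.5) + (2.5)·(2.5) + (1.5)·(1.5) + (1.5)·(1.5) + (1.5)·(1.5) + (-3.5)·(-3.5)) / 5 = 37.5/5 = 7.5
  Sample standard deviations s_i = √(s[i,i]):
  s(X_1) = √(5.1) = 2.2583
  s(X_2) = √(7.5) = 2.7386

Step 3 — r_{ij} = s_{ij} / (s_i · s_j):
  r[X_1,X_1] = 1 (diagonal).
  r[X_1,X_2] = -5.5 / (2.2583 · 2.7386) = -5.5 / 6.1847 = -0.8893
  r[X_2,X_2] = 1 (diagonal).

R is symmetric with unit diagonal. Assembling:

R = [[1, -0.8893],
 [-0.8893, 1]]


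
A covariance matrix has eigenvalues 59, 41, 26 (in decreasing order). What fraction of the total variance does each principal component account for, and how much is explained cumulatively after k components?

Step 1 — total variance = trace(Sigma) = Σ λ_i = 59 + 41 + 26 = 126.

Step 2 — fraction explained by component i = λ_i / Σ λ:
  PC1: 59/126 = 0.4683
  PC2: 41/126 = 0.3254
  PC3: 26/126 = 0.2063

Step 3 — cumulative fraction after k components = (λ_1 + ... + λ_k) / Σ λ:
  k = 1: 59/126 = 0.4683
  k = 2: (59 + 41)/126 = 100/126 = 0.7937
  k = 3: (59 + 41 + 26)/126 = 126/126 = 1

Summary (fraction, with percent):

explained: PC1 0.4683 (46.83%), PC2 0.3254 (32.54%), PC3 0.2063 (20.63%);  cumulative: 0.4683, 0.7937, 1


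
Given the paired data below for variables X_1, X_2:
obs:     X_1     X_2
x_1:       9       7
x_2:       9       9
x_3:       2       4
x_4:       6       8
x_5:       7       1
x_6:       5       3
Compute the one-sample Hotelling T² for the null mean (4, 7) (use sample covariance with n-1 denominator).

Step 1 — sample mean vector:
  mean(X_1) = (9 + 9 + 2 + 6 + 7 + 5) / 6 = 38/6 = 6.3333
  mean(X_2) = (7 + 9 + 4 + 8 + 1 + 3) / 6 = 32/6 = 5.3333
  x̄ = (6.3333, 5.3333),  deviation x̄ - mu_0 = (6.3333, 5.3333) - (4, 7) = (2.3333, -1.6667).

Step 2 — sample covariance matrix, S[i,j] = (1/(n-1)) · Σ_k (x_{k,i} - mean_i) · (x_{k,j} - mean_j), divisor n-1 = 5:
  S[X_1,X_1] = ((2.6667)·(2.6667) + (2.6667)·(2.6667) + (-4.3333)·(-4.3333) + (-0.3333)·(-0.3333) + (0.6667)·(0.6667) + (-1.3333)·(-1.3333)) / 5 = 35.3333/5 = 7.0667
  S[X_1,X_2] = ((2.6667)·(1.6667) + (2.6667)·(3.6667) + (-4.3333)·(-1.3333) + (-0.3333)·(2.6667) + (0.6667)·(-4.3333) + (-1.3333)·(-2.3333)) / 5 = 19.3333/5 = 3.8667
  S[X_2,X_2] = ((1.6667)·(1.6667) + (3.6667)·(3.6667) + (-1.3333)·(-1.3333) + (2.6667)·(2.6667) + (-4.3333)·(-4.3333) + (-2.3333)·(-2.3333)) / 5 = 49.3333/5 = 9.8667
  S = [[7.0667, 3.8667],
 [3.8667, 9.8667]].

Step 3 — invert S. det(S) = 7.0667·9.8667 - (3.8667)² = 54.7733.
  S^{-1} = (1/det) · [[d, -b], [-b, a]] = [[0.1801, -0.0706],
 [-0.0706, 0.129]].

Step 4 — quadratic form (x̄ - mu_0)^T · S^{-1} · (x̄ - mu_0):
  S^{-1} · (x̄ - mu_0) = (0.538, -0.3797),
  (x̄ - mu_0)^T · [...] = (2.3333)·(0.538) + (-1.6667)·(-0.3797) = 1.8882.

Step 5 — scale by n: T² = 6 · 1.8882 = 11.3291.

T² ≈ 11.3291


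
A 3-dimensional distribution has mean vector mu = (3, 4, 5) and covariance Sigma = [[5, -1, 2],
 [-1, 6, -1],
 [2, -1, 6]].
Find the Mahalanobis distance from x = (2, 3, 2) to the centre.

Step 1 — centre the observation: (x - mu) = (-1, -1, -3).

Step 2 — invert Sigma (cofactor / det for 3×3, or solve directly):
  Sigma^{-1} = [[0.2349, 0.0268, -0.0738],
 [0.0268, 0.1745, 0.0201],
 [-0.0738, 0.0201, 0.1946]].

Step 3 — form the quadratic (x - mu)^T · Sigma^{-1} · (x - mu):
  Sigma^{-1} · (x - mu) = (-0.0403, -0.2617, -0.5302).
  (x - mu)^T · [Sigma^{-1} · (x - mu)] = (-1)·(-0.0403) + (-1)·(-0.2617) + (-3)·(-0.5302) = 1.8926.

Step 4 — take square root: d = √(1.8926) ≈ 1.3757.

d(x, mu) = √(1.8926) ≈ 1.3757


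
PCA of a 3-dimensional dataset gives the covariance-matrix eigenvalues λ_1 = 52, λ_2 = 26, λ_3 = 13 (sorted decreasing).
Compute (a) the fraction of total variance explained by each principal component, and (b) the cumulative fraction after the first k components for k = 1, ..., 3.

Step 1 — total variance = trace(Sigma) = Σ λ_i = 52 + 26 + 13 = 91.

Step 2 — fraction explained by component i = λ_i / Σ λ:
  PC1: 52/91 = 0.5714
  PC2: 26/91 = 0.2857
  PC3: 13/91 = 0.1429

Step 3 — cumulative fraction after k components = (λ_1 + ... + λ_k) / Σ λ:
  k = 1: 52/91 = 0.5714
  k = 2: (52 + 26)/91 = 78/91 = 0.8571
  k = 3: (52 + 26 + 13)/91 = 91/91 = 1

Summary (fraction, with percent):

explained: PC1 0.5714 (57.14%), PC2 0.2857 (28.57%), PC3 0.1429 (14.29%);  cumulative: 0.5714, 0.8571, 1


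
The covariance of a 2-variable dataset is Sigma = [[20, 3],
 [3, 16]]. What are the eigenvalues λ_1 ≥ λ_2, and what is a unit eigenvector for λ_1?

Step 1 — characteristic polynomial of 2×2 Sigma:
  det(Sigma - λI) = λ² - trace · λ + det = 0.
  trace = 20 + 16 = 36, det = 20·16 - (3)² = 311.
Step 2 — discriminant:
  Δ = trace² - 4·det = 1296 - 1244 = 52.
Step 3 — eigenvalues:
  λ = (trace ± √Δ)/2 = (36 ± 7.2111)/2,
  λ_1 = 21.6056,  λ_2 = 14.3944.

Step 4 — unit eigenvector for λ_1: solve (Sigma - λ_1 I)v = 0. First row:
  (20 - 21.6056)·v_x + (3)·v_y = 0, i.e. (-1.6056)·v_x + (3)·v_y = 0,
  so v ∝ (b, λ_1 - a) = (3, 1.6056) = u.
  ||u|| = √((3)² + (1.6056)²) = √(11.5778) ≈ 3.4026,
  v_1 = u/||u|| ≈ (0.8817, 0.4719) (||v_1|| = 1).

λ_1 = 21.6056,  λ_2 = 14.3944;  v_1 ≈ (0.8817, 0.4719)


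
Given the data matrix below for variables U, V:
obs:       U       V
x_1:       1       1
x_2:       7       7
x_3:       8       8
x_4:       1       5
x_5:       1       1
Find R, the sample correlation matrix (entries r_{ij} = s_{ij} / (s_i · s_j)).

Step 1 — column means:
  mean(U) = (1 + 7 + 8 + 1 + 1) / 5 = 18/5 = 3.6
  mean(V) = (1 + 7 + 8 + 5 + 1) / 5 = 22/5 = 4.4

Step 2 — sample variances and covariances s[i,j] = (1/(n-1)) · Σ_k (x_{k,i} - mean_i) · (x_{k,j} - mean_j), with n-1 = 4:
  s[U,U] = ((-2.6)·(-2.6) + (3.4)·(3.4) + (4.4)·(4.4) + (-2.6)·(-2.6) + (-2.6)·(-2.6)) / 4 = 51.2/4 = 12.8
  s[U,V] = ((-2.6)·(-3.4) + (3.4)·(2.6) + (4.4)·(3.6) + (-2.6)·(0.6) + (-2.6)·(-3.4)) / 4 = 40.8/4 = 10.2
  s[V,V] = ((-3.4)·(-3.4) + (2.6)·(2.6) + (3.6)·(3.6) + (0.6)·(0.6) + (-3.4)·(-3.4)) / 4 = 43.2/4 = 10.8
  Sample standard deviations s_i = √(s[i,i]):
  s(U) = √(12.8) = 3.5777
  s(V) = √(10.8) = 3.2863

Step 3 — r_{ij} = s_{ij} / (s_i · s_j):
  r[U,U] = 1 (diagonal).
  r[U,V] = 10.2 / (3.5777 · 3.2863) = 10.2 / 11.7576 = 0.8675
  r[V,V] = 1 (diagonal).

R is symmetric with unit diagonal. Assembling:

R = [[1, 0.8675],
 [0.8675, 1]]


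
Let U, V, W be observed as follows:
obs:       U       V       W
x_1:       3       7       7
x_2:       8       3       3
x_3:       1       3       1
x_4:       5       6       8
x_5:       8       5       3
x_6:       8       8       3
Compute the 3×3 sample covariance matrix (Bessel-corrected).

Step 1 — column means:
  mean(U) = (3 + 8 + 1 + 5 + 8 + 8) / 6 = 33/6 = 5.5
  mean(V) = (7 + 3 + 3 + 6 + 5 + 8) / 6 = 32/6 = 5.3333
  mean(W) = (7 + 3 + 1 + 8 + 3 + 3) / 6 = 25/6 = 4.1667

Step 2 — sample covariance S[i,j] = (1/(n-1)) · Σ_k (x_{k,i} - mean_i) · (x_{k,j} - mean_j), with n-1 = 5.
  S[U,U] = ((-2.5)·(-2.5) + (2.5)·(2.5) + (-4.5)·(-4.5) + (-0.5)·(-0.5) + (2.5)·(2.5) + (2.5)·(2.5)) / 5 = 45.5/5 = 9.1
  S[U,V] = ((-2.5)·(1.6667) + (2.5)·(-2.3333) + (-4.5)·(-2.3333) + (-0.5)·(0.6667) + (2.5)·(-0.3333) + (2.5)·(2.6667)) / 5 = 6/5 = 1.2
  S[U,W] = ((-2.5)·(2.8333) + (2.5)·(-1.1667) + (-4.5)·(-3.1667) + (-0.5)·(3.8333) + (2.5)·(-1.1667) + (2.5)·(-1.1667)) / 5 = -3.5/5 = -0.7
  S[V,V] = ((1.6667)·(1.6667) + (-2.3333)·(-2.3333) + (-2.3333)·(-2.3333) + (0.6667)·(0.6667) + (-0.3333)·(-0.3333) + (2.6667)·(2.6667)) / 5 = 21.3333/5 = 4.2667
  S[V,W] = ((1.6667)·(2.8333) + (-2.3333)·(-1.1667) + (-2.3333)·(-3.1667) + (0.6667)·(3.8333) + (-0.3333)·(-1.1667) + (2.6667)·(-1.1667)) / 5 = 14.6667/5 = 2.9333
  S[W,W] = ((2.8333)·(2.8333) + (-1.1667)·(-1.1667) + (-3.1667)·(-3.1667) + (3.8333)·(3.8333) + (-1.1667)·(-1.1667) + (-1.1667)·(-1.1667)) / 5 = 36.8333/5 = 7.3667

S is symmetric (S[j,i] = S[i,j]). Assembling:

S = [[9.1, 1.2, -0.7],
 [1.2, 4.2667, 2.9333],
 [-0.7, 2.9333, 7.3667]]


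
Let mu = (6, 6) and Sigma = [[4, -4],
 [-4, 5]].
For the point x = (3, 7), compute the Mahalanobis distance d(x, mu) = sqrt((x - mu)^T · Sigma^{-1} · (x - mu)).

Step 1 — centre the observation: (x - mu) = (-3, 1).

Step 2 — invert Sigma. det(Sigma) = 4·5 - (-4)² = 4.
  Sigma^{-1} = (1/det) · [[d, -b], [-b, a]] = [[1.25, 1],
 [1, 1]].

Step 3 — form the quadratic (x - mu)^T · Sigma^{-1} · (x - mu):
  Sigma^{-1} · (x - mu) = (-2.75, -2).
  (x - mu)^T · [Sigma^{-1} · (x - mu)] = (-3)·(-2.75) + (1)·(-2) = 6.25.

Step 4 — take square root: d = √(6.25) ≈ 2.5.

d(x, mu) = √(6.25) ≈ 2.5


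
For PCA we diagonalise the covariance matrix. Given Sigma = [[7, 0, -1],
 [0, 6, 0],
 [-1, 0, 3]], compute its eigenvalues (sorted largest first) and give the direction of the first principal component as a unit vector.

Step 1 — characteristic polynomial p(λ) = det(λI - Sigma) = λ³ - tr·λ² + c_1·λ - det, where tr = trace, c_1 = sum of the principal 2×2 minors, det = det(Sigma):
  tr = 7 + 6 + 3 = 16,
  c_1 = (7·6 - (0)²) + (7·3 - (-1)²) + (6·3 - (0)²) = 42 + 20 + 18 = 80,
  det = 7·(6·3 - (0)²) - (0)·((0)·3 - (0)·(-1)) + (-1)·((0)·(0) - 6·(-1)) = 7·(18) - (0)·(0) + (-1)·(6) = 120.
  So p(λ) = λ³ - 16λ² + 80λ - 120.
Step 2 — look for an integer root (rational root theorem: any rational root is an integer divisor of 120). Testing λ = 6:
  p(6) = 216 - 576 + 480 - 120 = 0  ✓
  Dividing out (λ - 6): p(λ) = (λ - 6)(λ² - 10λ + 20).
Step 3 — remaining eigenvalues from the quadratic λ² - 10λ + 20 = 0:
  Δ = 10² - 4·20 = 100 - 80 = 20,  λ = (10 ± √20)/2 = (10 ± 4.4721)/2 ≈ 7.2361 or 2.7639.
  Sorted: λ_1 = 7.2361,  λ_2 = 6,  λ_3 = 2.7639  (check: sum = 16 = tr ✓).

Step 4 — unit eigenvector for λ_1 ≈ 7.2361: v spans the null space of (Sigma - λ_1 I), whose rows are
  r_1 = (-0.2361, 0, -1),  r_2 = (0, -1.2361, 0),  r_3 = (-1, 0, -4.2361).
  v is orthogonal to every row, so take v ∝ r_1 × r_2 = ((0)·(0) - (-1)·(-1.2361), (-1)·(0) - (-0.2361)·(0), (-0.2361)·(-1.2361) - (0)·(0)) ≈ (-1.2361, 0, 0.2918).
  Rescale (multiply by -1 so the first nonzero entry is positive): u = (1.2361, 0, -0.2918).
  ||u|| = √((1.2361)² + (0)² + (-0.2918)²) = √(1.613) ≈ 1.27,  v_1 = u/||u|| ≈ (0.9732, 0, -0.2298) (||v_1|| = 1).

λ_1 = 7.2361,  λ_2 = 6,  λ_3 = 2.7639;  v_1 ≈ (0.9732, 0, -0.2298)


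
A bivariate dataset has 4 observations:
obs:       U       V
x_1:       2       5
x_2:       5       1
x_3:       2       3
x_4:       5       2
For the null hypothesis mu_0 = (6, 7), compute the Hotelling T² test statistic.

Step 1 — sample mean vector:
  mean(U) = (2 + 5 + 2 + 5) / 4 = 14/4 = 3.5
  mean(V) = (5 + 1 + 3 + 2) / 4 = 11/4 = 2.75
  x̄ = (3.5, 2.75),  deviation x̄ - mu_0 = (3.5, 2.75) - (6, 7) = (-2.5, -4.25).

Step 2 — sample covariance matrix, S[i,j] = (1/(n-1)) · Σ_k (x_{k,i} - mean_i) · (x_{k,j} - mean_j), divisor n-1 = 3:
  S[U,U] = ((-1.5)·(-1.5) + (1.5)·(1.5) + (-1.5)·(-1.5) + (1.5)·(1.5)) / 3 = 9/3 = 3
  S[U,V] = ((-1.5)·(2.25) + (1.5)·(-1.75) + (-1.5)·(0.25) + (1.5)·(-0.75)) / 3 = -7.5/3 = -2.5
  S[V,V] = ((2.25)·(2.25) + (-1.75)·(-1.75) + (0.25)·(0.25) + (-0.75)·(-0.75)) / 3 = 8.75/3 = 2.9167
  S = [[3, -2.5],
 [-2.5, 2.9167]].

Step 3 — invert S. det(S) = 3·2.9167 - (-2.5)² = 2.5.
  S^{-1} = (1/det) · [[d, -b], [-b, a]] = [[1.1667, 1],
 [1, 1.2]].

Step 4 — quadratic form (x̄ - mu_0)^T · S^{-1} · (x̄ - mu_0):
  S^{-1} · (x̄ - mu_0) = (-7.1667, -7.6),
  (x̄ - mu_0)^T · [...] = (-2.5)·(-7.1667) + (-4.25)·(-7.6) = 50.2167.

Step 5 — scale by n: T² = 4 · 50.2167 = 200.8667.

T² ≈ 200.8667


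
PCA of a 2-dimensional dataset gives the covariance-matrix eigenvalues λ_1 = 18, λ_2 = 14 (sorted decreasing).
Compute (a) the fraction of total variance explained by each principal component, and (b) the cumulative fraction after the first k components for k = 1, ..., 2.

Step 1 — total variance = trace(Sigma) = Σ λ_i = 18 + 14 = 32.

Step 2 — fraction explained by component i = λ_i / Σ λ:
  PC1: 18/32 = 0.5625
  PC2: 14/32 = 0.4375

Step 3 — cumulative fraction after k components = (λ_1 + ... + λ_k) / Σ λ:
  k = 1: 18/32 = 0.5625
  k = 2: (18 + 14)/32 = 32/32 = 1

Summary (fraction, with percent):

explained: PC1 0.5625 (56.25%), PC2 0.4375 (43.75%);  cumulative: 0.5625, 1


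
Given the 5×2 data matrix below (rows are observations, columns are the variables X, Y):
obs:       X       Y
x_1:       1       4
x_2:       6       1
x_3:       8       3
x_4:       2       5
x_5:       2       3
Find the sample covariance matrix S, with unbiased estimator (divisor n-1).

Step 1 — column means:
  mean(X) = (1 + 6 + 8 + 2 + 2) / 5 = 19/5 = 3.8
  mean(Y) = (4 + 1 + 3 + 5 + 3) / 5 = 16/5 = 3.2

Step 2 — sample covariance S[i,j] = (1/(n-1)) · Σ_k (x_{k,i} - mean_i) · (x_{k,j} - mean_j), with n-1 = 4.
  S[X,X] = ((-2.8)·(-2.8) + (2.2)·(2.2) + (4.2)·(4.2) + (-1.8)·(-1.8) + (-1.8)·(-1.8)) / 4 = 36.8/4 = 9.2
  S[X,Y] = ((-2.8)·(0.8) + (2.2)·(-2.2) + (4.2)·(-0.2) + (-1.8)·(1.8) + (-1.8)·(-0.2)) / 4 = -10.8/4 = -2.7
  S[Y,Y] = ((0.8)·(0.8) + (-2.2)·(-2.2) + (-0.2)·(-0.2) + (1.8)·(1.8) + (-0.2)·(-0.2)) / 4 = 8.8/4 = 2.2

S is symmetric (S[j,i] = S[i,j]). Assembling:

S = [[9.2, -2.7],
 [-2.7, 2.2]]


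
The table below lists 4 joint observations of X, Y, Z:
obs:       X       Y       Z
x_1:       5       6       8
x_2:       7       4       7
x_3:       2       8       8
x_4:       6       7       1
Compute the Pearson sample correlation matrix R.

Step 1 — column means:
  mean(X) = (5 + 7 + 2 + 6) / 4 = 20/4 = 5
  mean(Y) = (6 + 4 + 8 + 7) / 4 = 25/4 = 6.25
  mean(Z) = (8 + 7 + 8 + 1) / 4 = 24/4 = 6

Step 2 — sample variances and covariances s[i,j] = (1/(n-1)) · Σ_k (x_{k,i} - mean_i) · (x_{k,j} - mean_j), with n-1 = 3:
  s[X,X] = ((0)·(0) + (2)·(2) + (-3)·(-3) + (1)·(1)) / 3 = 14/3 = 4.6667
  s[X,Y] = ((0)·(-0.25) + (2)·(-2.25) + (-3)·(1.75) + (1)·(0.75)) / 3 = -9/3 = -3
  s[X,Z] = ((0)·(2) + (2)·(1) + (-3)·(2) + (1)·(-5)) / 3 = -9/3 = -3
  s[Y,Y] = ((-0.25)·(-0.25) + (-2.25)·(-2.25) + (1.75)·(1.75) + (0.75)·(0.75)) / 3 = 8.75/3 = 2.9167
  s[Y,Z] = ((-0.25)·(2) + (-2.25)·(1) + (1.75)·(2) + (0.75)·(-5)) / 3 = -3/3 = -1
  s[Z,Z] = ((2)·(2) + (1)·(1) + (2)·(2) + (-5)·(-5)) / 3 = 34/3 = 11.3333
  Sample standard deviations s_i = √(s[i,i]):
  s(X) = √(4.6667) = 2.1602
  s(Y) = √(2.9167) = 1.7078
  s(Z) = √(11.3333) = 3.3665

Step 3 — r_{ij} = s_{ij} / (s_i · s_j):
  r[X,X] = 1 (diagonal).
  r[X,Y] = -3 / (2.1602 · 1.7078) = -3 / 3.6893 = -0.8132
  r[X,Z] = -3 / (2.1602 · 3.3665) = -3 / 7.2725 = -0.4125
  r[Y,Y] = 1 (diagonal).
  r[Y,Z] = -1 / (1.7078 · 3.3665) = -1 / 5.7494 = -0.1739
  r[Z,Z] = 1 (diagonal).

R is symmetric with unit diagonal. Assembling:

R = [[1, -0.8132, -0.4125],
 [-0.8132, 1, -0.1739],
 [-0.4125, -0.1739, 1]]


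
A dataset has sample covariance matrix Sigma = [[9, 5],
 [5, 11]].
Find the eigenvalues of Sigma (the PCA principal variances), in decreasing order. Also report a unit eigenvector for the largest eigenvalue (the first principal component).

Step 1 — characteristic polynomial of 2×2 Sigma:
  det(Sigma - λI) = λ² - trace · λ + det = 0.
  trace = 9 + 11 = 20, det = 9·11 - (5)² = 74.
Step 2 — discriminant:
  Δ = trace² - 4·det = 400 - 296 = 104.
Step 3 — eigenvalues:
  λ = (trace ± √Δ)/2 = (20 ± 10.198)/2,
  λ_1 = 15.099,  λ_2 = 4.901.

Step 4 — unit eigenvector for λ_1: solve (Sigma - λ_1 I)v = 0. First row:
  (9 - 15.099)·v_x + (5)·v_y = 0, i.e. (-6.099)·v_x + (5)·v_y = 0,
  so v ∝ (b, λ_1 - a) = (5, 6.099) = u.
  ||u|| = √((5)² + (6.099)²) = √(62.198) ≈ 7.8866,
  v_1 = u/||u|| ≈ (0.634, 0.7733) (||v_1|| = 1).

λ_1 = 15.099,  λ_2 = 4.901;  v_1 ≈ (0.634, 0.7733)


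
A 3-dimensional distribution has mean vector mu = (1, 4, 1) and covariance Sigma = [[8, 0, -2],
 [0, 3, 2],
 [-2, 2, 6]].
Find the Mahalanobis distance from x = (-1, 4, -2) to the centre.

Step 1 — centre the observation: (x - mu) = (-2, 0, -3).

Step 2 — invert Sigma (cofactor / det for 3×3, or solve directly):
  Sigma^{-1} = [[0.14, -0.04, 0.06],
 [-0.04, 0.44, -0.16],
 [0.06, -0.16, 0.24]].

Step 3 — form the quadratic (x - mu)^T · Sigma^{-1} · (x - mu):
  Sigma^{-1} · (x - mu) = (-0.46, 0.56, -0.84).
  (x - mu)^T · [Sigma^{-1} · (x - mu)] = (-2)·(-0.46) + (0)·(0.56) + (-3)·(-0.84) = 3.44.

Step 4 — take square root: d = √(3.44) ≈ 1.8547.

d(x, mu) = √(3.44) ≈ 1.8547


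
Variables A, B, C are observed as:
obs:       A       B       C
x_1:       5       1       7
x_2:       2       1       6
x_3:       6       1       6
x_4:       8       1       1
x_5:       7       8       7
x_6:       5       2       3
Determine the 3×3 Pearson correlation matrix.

Step 1 — column means:
  mean(A) = (5 + 2 + 6 + 8 + 7 + 5) / 6 = 33/6 = 5.5
  mean(B) = (1 + 1 + 1 + 1 + 8 + 2) / 6 = 14/6 = 2.3333
  mean(C) = (7 + 6 + 6 + 1 + 7 + 3) / 6 = 30/6 = 5

Step 2 — sample variances and covariances s[i,j] = (1/(n-1)) · Σ_k (x_{k,i} - mean_i) · (x_{k,j} - mean_j), with n-1 = 5:
  s[A,A] = ((-0.5)·(-0.5) + (-3.5)·(-3.5) + (0.5)·(0.5) + (2.5)·(2.5) + (1.5)·(1.5) + (-0.5)·(-0.5)) / 5 = 21.5/5 = 4.3
  s[A,B] = ((-0.5)·(-1.3333) + (-3.5)·(-1.3333) + (0.5)·(-1.3333) + (2.5)·(-1.3333) + (1.5)·(5.6667) + (-0.5)·(-0.3333)) / 5 = 10/5 = 2
  s[A,C] = ((-0.5)·(2) + (-3.5)·(1) + (0.5)·(1) + (2.5)·(-4) + (1.5)·(2) + (-0.5)·(-2)) / 5 = -10/5 = -2
  s[B,B] = ((-1.3333)·(-1.3333) + (-1.3333)·(-1.3333) + (-1.3333)·(-1.3333) + (-1.3333)·(-1.3333) + (5.6667)·(5.6667) + (-0.3333)·(-0.3333)) / 5 = 39.3333/5 = 7.8667
  s[B,C] = ((-1.3333)·(2) + (-1.3333)·(1) + (-1.3333)·(1) + (-1.3333)·(-4) + (5.6667)·(2) + (-0.3333)·(-2)) / 5 = 12/5 = 2.4
  s[C,C] = ((2)·(2) + (1)·(1) + (1)·(1) + (-4)·(-4) + (2)·(2) + (-2)·(-2)) / 5 = 30/5 = 6
  Sample standard deviations s_i = √(s[i,i]):
  s(A) = √(4.3) = 2.0736
  s(B) = √(7.8667) = 2.8048
  s(C) = √(6) = 2.4495

Step 3 — r_{ij} = s_{ij} / (s_i · s_j):
  r[A,A] = 1 (diagonal).
  r[A,B] = 2 / (2.0736 · 2.8048) = 2 / 5.8161 = 0.3439
  r[A,C] = -2 / (2.0736 · 2.4495) = -2 / 5.0794 = -0.3937
  r[B,B] = 1 (diagonal).
  r[B,C] = 2.4 / (2.8048 · 2.4495) = 2.4 / 6.8702 = 0.3493
  r[C,C] = 1 (diagonal).

R is symmetric with unit diagonal. Assembling:

R = [[1, 0.3439, -0.3937],
 [0.3439, 1, 0.3493],
 [-0.3937, 0.3493, 1]]


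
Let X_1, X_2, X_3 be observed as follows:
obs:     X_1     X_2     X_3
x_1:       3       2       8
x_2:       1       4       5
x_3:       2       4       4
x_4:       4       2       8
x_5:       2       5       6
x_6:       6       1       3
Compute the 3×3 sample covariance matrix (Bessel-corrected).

Step 1 — column means:
  mean(X_1) = (3 + 1 + 2 + 4 + 2 + 6) / 6 = 18/6 = 3
  mean(X_2) = (2 + 4 + 4 + 2 + 5 + 1) / 6 = 18/6 = 3
  mean(X_3) = (8 + 5 + 4 + 8 + 6 + 3) / 6 = 34/6 = 5.6667

Step 2 — sample covariance S[i,j] = (1/(n-1)) · Σ_k (x_{k,i} - mean_i) · (x_{k,j} - mean_j), with n-1 = 5.
  S[X_1,X_1] = ((0)·(0) + (-2)·(-2) + (-1)·(-1) + (1)·(1) + (-1)·(-1) + (3)·(3)) / 5 = 16/5 = 3.2
  S[X_1,X_2] = ((0)·(-1) + (-2)·(1) + (-1)·(1) + (1)·(-1) + (-1)·(2) + (3)·(-2)) / 5 = -12/5 = -2.4
  S[X_1,X_3] = ((0)·(2.3333) + (-2)·(-0.6667) + (-1)·(-1.6667) + (1)·(2.3333) + (-1)·(0.3333) + (3)·(-2.6667)) / 5 = -3/5 = -0.6
  S[X_2,X_2] = ((-1)·(-1) + (1)·(1) + (1)·(1) + (-1)·(-1) + (2)·(2) + (-2)·(-2)) / 5 = 12/5 = 2.4
  S[X_2,X_3] = ((-1)·(2.3333) + (1)·(-0.6667) + (1)·(-1.6667) + (-1)·(2.3333) + (2)·(0.3333) + (-2)·(-2.6667)) / 5 = -1/5 = -0.2
  S[X_3,X_3] = ((2.3333)·(2.3333) + (-0.6667)·(-0.6667) + (-1.6667)·(-1.6667) + (2.3333)·(2.3333) + (0.3333)·(0.3333) + (-2.6667)·(-2.6667)) / 5 = 21.3333/5 = 4.2667

S is symmetric (S[j,i] = S[i,j]). Assembling:

S = [[3.2, -2.4, -0.6],
 [-2.4, 2.4, -0.2],
 [-0.6, -0.2, 4.2667]]


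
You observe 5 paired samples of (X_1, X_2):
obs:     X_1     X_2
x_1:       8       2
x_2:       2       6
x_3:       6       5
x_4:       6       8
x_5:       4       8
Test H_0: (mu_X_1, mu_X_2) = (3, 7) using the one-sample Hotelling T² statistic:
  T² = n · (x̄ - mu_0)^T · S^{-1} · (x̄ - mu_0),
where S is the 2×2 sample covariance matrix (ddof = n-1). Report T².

Step 1 — sample mean vector:
  mean(X_1) = (8 + 2 + 6 + 6 + 4) / 5 = 26/5 = 5.2
  mean(X_2) = (2 + 6 + 5 + 8 + 8) / 5 = 29/5 = 5.8
  x̄ = (5.2, 5.8),  deviation x̄ - mu_0 = (5.2, 5.8) - (3, 7) = (2.2, -1.2).

Step 2 — sample covariance matrix, S[i,j] = (1/(n-1)) · Σ_k (x_{k,i} - mean_i) · (x_{k,j} - mean_j), divisor n-1 = 4:
  S[X_1,X_1] = ((2.8)·(2.8) + (-3.2)·(-3.2) + (0.8)·(0.8) + (0.8)·(0.8) + (-1.2)·(-1.2)) / 4 = 20.8/4 = 5.2
  S[X_1,X_2] = ((2.8)·(-3.8) + (-3.2)·(0.2) + (0.8)·(-0.8) + (0.8)·(2.2) + (-1.2)·(2.2)) / 4 = -12.8/4 = -3.2
  S[X_2,X_2] = ((-3.8)·(-3.8) + (0.2)·(0.2) + (-0.8)·(-0.8) + (2.2)·(2.2) + (2.2)·(2.2)) / 4 = 24.8/4 = 6.2
  S = [[5.2, -3.2],
 [-3.2, 6.2]].

Step 3 — invert S. det(S) = 5.2·6.2 - (-3.2)² = 22.
  S^{-1} = (1/det) · [[d, -b], [-b, a]] = [[0.2818, 0.1455],
 [0.1455, 0.2364]].

Step 4 — quadratic form (x̄ - mu_0)^T · S^{-1} · (x̄ - mu_0):
  S^{-1} · (x̄ - mu_0) = (0.4455, 0.0364),
  (x̄ - mu_0)^T · [...] = (2.2)·(0.4455) + (-1.2)·(0.0364) = 0.9364.

Step 5 — scale by n: T² = 5 · 0.9364 = 4.6818.

T² ≈ 4.6818


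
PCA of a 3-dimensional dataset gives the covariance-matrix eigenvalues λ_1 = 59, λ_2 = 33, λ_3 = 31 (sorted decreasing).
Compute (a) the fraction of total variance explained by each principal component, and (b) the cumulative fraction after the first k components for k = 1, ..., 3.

Step 1 — total variance = trace(Sigma) = Σ λ_i = 59 + 33 + 31 = 123.

Step 2 — fraction explained by component i = λ_i / Σ λ:
  PC1: 59/123 = 0.4797
  PC2: 33/123 = 0.2683
  PC3: 31/123 = 0.252

Step 3 — cumulative fraction after k components = (λ_1 + ... + λ_k) / Σ λ:
  k = 1: 59/123 = 0.4797
  k = 2: (59 + 33)/123 = 92/123 = 0.748
  k = 3: (59 + 33 + 31)/123 = 123/123 = 1

Summary (fraction, with percent):

explained: PC1 0.4797 (47.97%), PC2 0.2683 (26.83%), PC3 0.252 (25.2%);  cumulative: 0.4797, 0.748, 1


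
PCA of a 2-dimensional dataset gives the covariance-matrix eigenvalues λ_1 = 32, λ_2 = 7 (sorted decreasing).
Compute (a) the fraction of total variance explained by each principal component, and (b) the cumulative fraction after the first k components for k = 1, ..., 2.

Step 1 — total variance = trace(Sigma) = Σ λ_i = 32 + 7 = 39.

Step 2 — fraction explained by component i = λ_i / Σ λ:
  PC1: 32/39 = 0.8205
  PC2: 7/39 = 0.1795

Step 3 — cumulative fraction after k components = (λ_1 + ... + λ_k) / Σ λ:
  k = 1: 32/39 = 0.8205
  k = 2: (32 + 7)/39 = 39/39 = 1

Summary (fraction, with percent):

explained: PC1 0.8205 (82.05%), PC2 0.1795 (17.95%);  cumulative: 0.8205, 1


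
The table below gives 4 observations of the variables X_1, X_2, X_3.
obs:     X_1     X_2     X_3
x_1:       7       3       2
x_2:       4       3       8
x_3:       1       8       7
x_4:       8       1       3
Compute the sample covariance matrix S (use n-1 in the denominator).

Step 1 — column means:
  mean(X_1) = (7 + 4 + 1 + 8) / 4 = 20/4 = 5
  mean(X_2) = (3 + 3 + 8 + 1) / 4 = 15/4 = 3.75
  mean(X_3) = (2 + 8 + 7 + 3) / 4 = 20/4 = 5

Step 2 — sample covariance S[i,j] = (1/(n-1)) · Σ_k (x_{k,i} - mean_i) · (x_{k,j} - mean_j), with n-1 = 3.
  S[X_1,X_1] = ((2)·(2) + (-1)·(-1) + (-4)·(-4) + (3)·(3)) / 3 = 30/3 = 10
  S[X_1,X_2] = ((2)·(-0.75) + (-1)·(-0.75) + (-4)·(4.25) + (3)·(-2.75)) / 3 = -26/3 = -8.6667
  S[X_1,X_3] = ((2)·(-3) + (-1)·(3) + (-4)·(2) + (3)·(-2)) / 3 = -23/3 = -7.6667
  S[X_2,X_2] = ((-0.75)·(-0.75) + (-0.75)·(-0.75) + (4.25)·(4.25) + (-2.75)·(-2.75)) / 3 = 26.75/3 = 8.9167
  S[X_2,X_3] = ((-0.75)·(-3) + (-0.75)·(3) + (4.25)·(2) + (-2.75)·(-2)) / 3 = 14/3 = 4.6667
  S[X_3,X_3] = ((-3)·(-3) + (3)·(3) + (2)·(2) + (-2)·(-2)) / 3 = 26/3 = 8.6667

S is symmetric (S[j,i] = S[i,j]). Assembling:

S = [[10, -8.6667, -7.6667],
 [-8.6667, 8.9167, 4.6667],
 [-7.6667, 4.6667, 8.6667]]


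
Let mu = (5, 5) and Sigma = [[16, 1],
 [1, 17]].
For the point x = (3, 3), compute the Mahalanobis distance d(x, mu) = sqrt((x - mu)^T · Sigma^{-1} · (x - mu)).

Step 1 — centre the observation: (x - mu) = (-2, -2).

Step 2 — invert Sigma. det(Sigma) = 16·17 - (1)² = 271.
  Sigma^{-1} = (1/det) · [[d, -b], [-b, a]] = [[0.0627, -0.0037],
 [-0.0037, 0.059]].

Step 3 — form the quadratic (x - mu)^T · Sigma^{-1} · (x - mu):
  Sigma^{-1} · (x - mu) = (-0.1181, -0.1107).
  (x - mu)^T · [Sigma^{-1} · (x - mu)] = (-2)·(-0.1181) + (-2)·(-0.1107) = 0.4576.

Step 4 — take square root: d = √(0.4576) ≈ 0.6764.

d(x, mu) = √(0.4576) ≈ 0.6764


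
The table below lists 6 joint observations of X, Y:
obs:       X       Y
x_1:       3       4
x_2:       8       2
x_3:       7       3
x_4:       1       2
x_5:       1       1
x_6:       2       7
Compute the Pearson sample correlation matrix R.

Step 1 — column means:
  mean(X) = (3 + 8 + 7 + 1 + 1 + 2) / 6 = 22/6 = 3.6667
  mean(Y) = (4 + 2 + 3 + 2 + 1 + 7) / 6 = 19/6 = 3.1667

Step 2 — sample variances and covariances s[i,j] = (1/(n-1)) · Σ_k (x_{k,i} - mean_i) · (x_{k,j} - mean_j), with n-1 = 5:
  s[X,X] = ((-0.6667)·(-0.6667) + (4.3333)·(4.3333) + (3.3333)·(3.3333) + (-2.6667)·(-2.6667) + (-2.6667)·(-2.6667) + (-1.6667)·(-1.6667)) / 5 = 47.3333/5 = 9.4667
  s[X,Y] = ((-0.6667)·(0.8333) + (4.3333)·(-1.1667) + (3.3333)·(-0.1667) + (-2.6667)·(-1.1667) + (-2.6667)·(-2.1667) + (-1.6667)·(3.8333)) / 5 = -3.6667/5 = -0.7333
  s[Y,Y] = ((0.8333)·(0.8333) + (-1.1667)·(-1.1667) + (-0.1667)·(-0.1667) + (-1.1667)·(-1.1667) + (-2.1667)·(-2.1667) + (3.8333)·(3.8333)) / 5 = 22.8333/5 = 4.5667
  Sample standard deviations s_i = √(s[i,i]):
  s(X) = √(9.4667) = 3.0768
  s(Y) = √(4.5667) = 2.137

Step 3 — r_{ij} = s_{ij} / (s_i · s_j):
  r[X,X] = 1 (diagonal).
  r[X,Y] = -0.7333 / (3.0768 · 2.137) = -0.7333 / 6.575 = -0.1115
  r[Y,Y] = 1 (diagonal).

R is symmetric with unit diagonal. Assembling:

R = [[1, -0.1115],
 [-0.1115, 1]]


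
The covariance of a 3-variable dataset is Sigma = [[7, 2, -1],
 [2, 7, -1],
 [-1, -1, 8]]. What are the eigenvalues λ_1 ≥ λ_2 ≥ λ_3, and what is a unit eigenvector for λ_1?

Step 1 — characteristic polynomial p(λ) = det(λI - Sigma) = λ³ - tr·λ² + c_1·λ - det, where tr = trace, c_1 = sum of the principal 2×2 minors, det = det(Sigma):
  tr = 7 + 7 + 8 = 22,
  c_1 = (7·7 - (2)²) + (7·8 - (-1)²) + (7·8 - (-1)²) = 45 + 55 + 55 = 155,
  det = 7·(7·8 - (-1)²) - (2)·((2)·8 - (-1)·(-1)) + (-1)·((2)·(-1) - 7·(-1)) = 7·(55) - (2)·(15) + (-1)·(5) = 350.
  So p(λ) = λ³ - 22λ² + 155λ - 350.
Step 2 — look for an integer root (rational root theorem: any rational root is an integer divisor of 350). Testing λ = 5:
  p(5) = 125 - 550 + 775 - 350 = 0  ✓
  Dividing out (λ - 5): p(λ) = (λ - 5)(λ² - 17λ + 70).
Step 3 — remaining eigenvalues from the quadratic λ² - 17λ + 70 = 0:
  Δ = 17² - 4·70 = 289 - 280 = 9,  λ = (17 ± √9)/2 = (17 ± 3)/2 = 10 or 7.
  Sorted: λ_1 = 10,  λ_2 = 7,  λ_3 = 5  (check: sum = 22 = tr ✓).

Step 4 — unit eigenvector for λ_1 = 10: v spans the null space of (Sigma - λ_1 I), whose rows are
  r_1 = (-3, 2, -1),  r_2 = (2, -3, -1),  r_3 = (-1, -1, -2).
  v is orthogonal to every row, so take v ∝ r_1 × r_2 = ((2)·(-1) - (-1)·(-3), (-1)·(2) - (-3)·(-1), (-3)·(-3) - (2)·(2)) = (-5, -5, 5).
  Rescale (divide by 5; multiply by -1 so the first nonzero entry is positive): u = (1, 1, -1).
  ||u|| = √((1)² + (1)² + (-1)²) = √(3) ≈ 1.7321,  v_1 = u/||u|| ≈ (0.5774, 0.5774, -0.5774) (||v_1|| = 1).

λ_1 = 10,  λ_2 = 7,  λ_3 = 5;  v_1 ≈ (0.5774, 0.5774, -0.5774)


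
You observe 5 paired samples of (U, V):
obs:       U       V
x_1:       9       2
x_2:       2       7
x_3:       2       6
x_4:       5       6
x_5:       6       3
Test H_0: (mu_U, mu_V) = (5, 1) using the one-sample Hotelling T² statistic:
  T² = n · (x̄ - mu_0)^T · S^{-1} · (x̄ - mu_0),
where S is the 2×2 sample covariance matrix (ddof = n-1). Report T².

Step 1 — sample mean vector:
  mean(U) = (9 + 2 + 2 + 5 + 6) / 5 = 24/5 = 4.8
  mean(V) = (2 + 7 + 6 + 6 + 3) / 5 = 24/5 = 4.8
  x̄ = (4.8, 4.8),  deviation x̄ - mu_0 = (4.8, 4.8) - (5, 1) = (-0.2, 3.8).

Step 2 — sample covariance matrix, S[i,j] = (1/(n-1)) · Σ_k (x_{k,i} - mean_i) · (x_{k,j} - mean_j), divisor n-1 = 4:
  S[U,U] = ((4.2)·(4.2) + (-2.8)·(-2.8) + (-2.8)·(-2.8) + (0.2)·(0.2) + (1.2)·(1.2)) / 4 = 34.8/4 = 8.7
  S[U,V] = ((4.2)·(-2.8) + (-2.8)·(2.2) + (-2.8)·(1.2) + (0.2)·(1.2) + (1.2)·(-1.8)) / 4 = -23.2/4 = -5.8
  S[V,V] = ((-2.8)·(-2.8) + (2.2)·(2.2) + (1.2)·(1.2) + (1.2)·(1.2) + (-1.8)·(-1.8)) / 4 = 18.8/4 = 4.7
  S = [[8.7, -5.8],
 [-5.8, 4.7]].

Step 3 — invert S. det(S) = 8.7·4.7 - (-5.8)² = 7.25.
  S^{-1} = (1/det) · [[d, -b], [-b, a]] = [[0.6483, 0.8],
 [0.8, 1.2]].

Step 4 — quadratic form (x̄ - mu_0)^T · S^{-1} · (x̄ - mu_0):
  S^{-1} · (x̄ - mu_0) = (2.9103, 4.4),
  (x̄ - mu_0)^T · [...] = (-0.2)·(2.9103) + (3.8)·(4.4) = 16.1379.

Step 5 — scale by n: T² = 5 · 16.1379 = 80.6897.

T² ≈ 80.6897


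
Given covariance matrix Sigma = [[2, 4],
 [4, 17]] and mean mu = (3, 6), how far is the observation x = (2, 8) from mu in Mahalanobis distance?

Step 1 — centre the observation: (x - mu) = (-1, 2).

Step 2 — invert Sigma. det(Sigma) = 2·17 - (4)² = 18.
  Sigma^{-1} = (1/det) · [[d, -b], [-b, a]] = [[0.9444, -0.2222],
 [-0.2222, 0.1111]].

Step 3 — form the quadratic (x - mu)^T · Sigma^{-1} · (x - mu):
  Sigma^{-1} · (x - mu) = (-1.3889, 0.4444).
  (x - mu)^T · [Sigma^{-1} · (x - mu)] = (-1)·(-1.3889) + (2)·(0.4444) = 2.2778.

Step 4 — take square root: d = √(2.2778) ≈ 1.5092.

d(x, mu) = √(2.2778) ≈ 1.5092


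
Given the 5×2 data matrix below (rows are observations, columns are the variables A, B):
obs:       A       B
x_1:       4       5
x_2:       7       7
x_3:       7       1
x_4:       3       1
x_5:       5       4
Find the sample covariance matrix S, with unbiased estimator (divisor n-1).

Step 1 — column means:
  mean(A) = (4 + 7 + 7 + 3 + 5) / 5 = 26/5 = 5.2
  mean(B) = (5 + 7 + 1 + 1 + 4) / 5 = 18/5 = 3.6

Step 2 — sample covariance S[i,j] = (1/(n-1)) · Σ_k (x_{k,i} - mean_i) · (x_{k,j} - mean_j), with n-1 = 4.
  S[A,A] = ((-1.2)·(-1.2) + (1.8)·(1.8) + (1.8)·(1.8) + (-2.2)·(-2.2) + (-0.2)·(-0.2)) / 4 = 12.8/4 = 3.2
  S[A,B] = ((-1.2)·(1.4) + (1.8)·(3.4) + (1.8)·(-2.6) + (-2.2)·(-2.6) + (-0.2)·(0.4)) / 4 = 5.4/4 = 1.35
  S[B,B] = ((1.4)·(1.4) + (3.4)·(3.4) + (-2.6)·(-2.6) + (-2.6)·(-2.6) + (0.4)·(0.4)) / 4 = 27.2/4 = 6.8

S is symmetric (S[j,i] = S[i,j]). Assembling:

S = [[3.2, 1.35],
 [1.35, 6.8]]


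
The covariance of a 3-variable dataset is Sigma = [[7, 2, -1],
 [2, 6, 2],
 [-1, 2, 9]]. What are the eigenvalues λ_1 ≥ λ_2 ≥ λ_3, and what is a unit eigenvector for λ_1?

Step 1 — characteristic polynomial p(λ) = det(λI - Sigma) = λ³ - tr·λ² + c_1·λ - det, where tr = trace, c_1 = sum of the principal 2×2 minors, det = det(Sigma):
  tr = 7 + 6 + 9 = 22,
  c_1 = (7·6 - (2)²) + (7·9 - (-1)²) + (6·9 - (2)²) = 38 + 62 + 50 = 150,
  det = 7·(6·9 - (2)²) - (2)·((2)·9 - (2)·(-1)) + (-1)·((2)·(2) - 6·(-1)) = 7·(50) - (2)·(20) + (-1)·(10) = 300.
  So p(λ) = λ³ - 22λ² + 150λ - 300.
Step 2 — look for an integer root (rational root theorem: any rational root is an integer divisor of 300). Testing λ = 10:
  p(10) = 1000 - 2200 + 1500 - 300 = 0  ✓
  Dividing out (λ - 10): p(λ) = (λ - 10)(λ² - 12λ + 30).
Step 3 — remaining eigenvalues from the quadratic λ² - 12λ + 30 = 0:
  Δ = 12² - 4·30 = 144 - 120 = 24,  λ = (12 ± √24)/2 = (12 ± 4.899)/2 ≈ 8.4495 or 3.5505.
  Sorted: λ_1 = 10,  λ_2 = 8.4495,  λ_3 = 3.5505  (check: sum = 22 = tr ✓).

Step 4 — unit eigenvector for λ_1 = 10: v spans the null space of (Sigma - λ_1 I), whose rows are
  r_1 = (-3, 2, -1),  r_2 = (2, -4, 2),  r_3 = (-1, 2, -1).
  v is orthogonal to every row, so take v ∝ r_1 × r_2 = ((2)·(2) - (-1)·(-4), (-1)·(2) - (-3)·(2), (-3)·(-4) - (2)·(2)) = (0, 4, 8).
  Rescale (divide by 4): u = (0, 1, 2).
  ||u|| = √((0)² + (1)² + (2)²) = √(5) ≈ 2.2361,  v_1 = u/||u|| ≈ (0, 0.4472, 0.8944) (||v_1|| = 1).

λ_1 = 10,  λ_2 = 8.4495,  λ_3 = 3.5505;  v_1 ≈ (0, 0.4472, 0.8944)
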